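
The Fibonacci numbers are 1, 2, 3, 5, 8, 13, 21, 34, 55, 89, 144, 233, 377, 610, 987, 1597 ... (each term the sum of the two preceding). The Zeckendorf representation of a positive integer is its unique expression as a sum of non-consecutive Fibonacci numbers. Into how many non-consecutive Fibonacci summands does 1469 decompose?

5

Greedily peel off the largest Fibonacci term at each step:
1469 − 987 = 482
482 − 377 = 105
105 − 89 = 16
16 − 13 = 3
3 − 3 = 0
1469 = 987 + 377 + 89 + 13 + 3, which has 5 terms.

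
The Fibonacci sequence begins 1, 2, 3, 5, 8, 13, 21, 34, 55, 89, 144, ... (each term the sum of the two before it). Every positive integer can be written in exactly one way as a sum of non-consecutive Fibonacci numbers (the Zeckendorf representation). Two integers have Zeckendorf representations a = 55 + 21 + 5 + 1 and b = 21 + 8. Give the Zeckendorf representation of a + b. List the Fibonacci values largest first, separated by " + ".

89 + 21 + 1

The two numbers are 82 and 29, so their sum is 111.
111: greatest Fibonacci not exceeding it is 89, leaving 22
22: greatest Fibonacci not exceeding it is 21, leaving 1
1: greatest Fibonacci not exceeding it is 1, leaving 0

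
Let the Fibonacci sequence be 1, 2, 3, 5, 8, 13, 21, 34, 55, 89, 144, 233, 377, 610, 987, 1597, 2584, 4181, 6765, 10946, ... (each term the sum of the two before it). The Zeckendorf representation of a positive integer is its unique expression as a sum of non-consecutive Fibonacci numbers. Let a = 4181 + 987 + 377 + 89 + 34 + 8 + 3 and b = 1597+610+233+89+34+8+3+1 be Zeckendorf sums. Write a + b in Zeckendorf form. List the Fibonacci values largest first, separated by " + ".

The two numbers are 5679 and 2575, so their sum is 8254.
Greedy algorithm:
8254 − 6765 = 1489
1489 − 987 = 502
502 − 377 = 125
125 − 89 = 36
36 − 34 = 2
2 − 2 = 0

6765 + 987 + 377 + 89 + 34 + 2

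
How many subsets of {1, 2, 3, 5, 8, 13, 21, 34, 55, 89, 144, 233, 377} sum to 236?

236 = 233+3 = 233+2+1 = 144+89+3 = 144+89+2+1 = … (6 more), for 10 in all.

10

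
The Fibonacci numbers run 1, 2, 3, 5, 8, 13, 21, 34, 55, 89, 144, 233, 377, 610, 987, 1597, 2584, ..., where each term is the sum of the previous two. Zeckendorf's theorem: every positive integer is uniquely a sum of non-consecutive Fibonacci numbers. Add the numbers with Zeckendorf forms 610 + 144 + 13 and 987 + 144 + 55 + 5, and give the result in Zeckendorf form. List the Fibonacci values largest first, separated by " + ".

1597 + 233 + 89 + 34 + 5

The two numbers are 767 and 1191, so their sum is 1958.
Greedy algorithm:
1958 − 1597 = 361
361 − 233 = 128
128 − 89 = 39
39 − 34 = 5
5 − 5 = 0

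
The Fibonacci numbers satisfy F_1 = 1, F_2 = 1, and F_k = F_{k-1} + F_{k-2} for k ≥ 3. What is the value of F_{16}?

987

Iterating the recurrence up to F_{10} = 55 and F_{9} = 34:
F_{11} = F_{10} + F_{9} = 55 + 34 = 89
F_{12} = F_{11} + F_{10} = 89 + 55 = 144
F_{13} = F_{12} + F_{11} = 144 + 89 = 233
F_{14} = F_{13} + F_{12} = 233 + 144 = 377
F_{15} = F_{14} + F_{13} = 377 + 233 = 610
F_{16} = F_{15} + F_{14} = 610 + 377 = 987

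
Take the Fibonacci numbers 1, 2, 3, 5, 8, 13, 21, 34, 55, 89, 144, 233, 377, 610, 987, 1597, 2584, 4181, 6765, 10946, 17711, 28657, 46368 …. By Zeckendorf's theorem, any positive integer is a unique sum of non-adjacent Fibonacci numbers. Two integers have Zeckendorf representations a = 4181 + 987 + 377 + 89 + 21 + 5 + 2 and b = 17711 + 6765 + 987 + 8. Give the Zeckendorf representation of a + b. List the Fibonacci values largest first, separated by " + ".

28657 + 1597 + 610 + 233 + 34 + 2

The two numbers are 5662 and 25471, so their sum is 31133.
Greedy algorithm:
31133 − 28657 = 2476
2476 − 1597 = 879
879 − 610 = 269
269 − 233 = 36
36 − 34 = 2
2 − 2 = 0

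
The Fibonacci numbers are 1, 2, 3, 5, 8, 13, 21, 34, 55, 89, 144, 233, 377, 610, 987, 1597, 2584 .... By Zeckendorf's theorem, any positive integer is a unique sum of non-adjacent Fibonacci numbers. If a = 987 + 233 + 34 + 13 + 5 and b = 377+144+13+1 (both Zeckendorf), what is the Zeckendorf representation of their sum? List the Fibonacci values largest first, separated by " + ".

The two numbers are 1272 and 535, so their sum is 1807.
Repeatedly subtract the largest Fibonacci number that fits:
take 1597 (≤ 1807); 1807 − 1597 = 210
take 144 (≤ 210); 210 − 144 = 66
take 55 (≤ 66); 66 − 55 = 11
take 8 (≤ 11); 11 − 8 = 3
take 3 (≤ 3); 3 − 3 = 0

1597 + 144 + 55 + 8 + 3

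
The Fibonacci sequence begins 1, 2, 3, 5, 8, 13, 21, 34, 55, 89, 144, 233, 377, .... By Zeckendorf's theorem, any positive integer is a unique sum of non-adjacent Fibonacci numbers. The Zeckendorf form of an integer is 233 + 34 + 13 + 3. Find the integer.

233 + 34 + 13 + 3 = 283.

283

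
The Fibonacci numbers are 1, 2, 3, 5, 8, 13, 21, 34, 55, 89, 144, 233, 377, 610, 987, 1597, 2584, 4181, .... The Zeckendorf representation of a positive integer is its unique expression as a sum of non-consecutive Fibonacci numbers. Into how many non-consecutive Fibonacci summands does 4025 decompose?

6

2584 ≤ 4025 < 4181, so take 2584; remainder 1441
987 ≤ 1441 < 1597, so take 987; remainder 454
377 ≤ 454 < 610, so take 377; remainder 77
55 ≤ 77 < 89, so take 55; remainder 22
21 ≤ 22 < 34, so take 21; remainder 1
1 ≤ 1 < 2, so take 1; remainder 0
4025 = 2584 + 987 + 377 + 55 + 21 + 1, which has 6 terms.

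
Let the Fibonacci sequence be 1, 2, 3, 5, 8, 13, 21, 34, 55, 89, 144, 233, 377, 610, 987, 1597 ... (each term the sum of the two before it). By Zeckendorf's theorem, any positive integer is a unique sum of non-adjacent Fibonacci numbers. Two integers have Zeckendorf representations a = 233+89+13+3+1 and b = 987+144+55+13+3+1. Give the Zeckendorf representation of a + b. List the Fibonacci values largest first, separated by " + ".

987 + 377 + 144 + 34

The two numbers are 339 and 1203, so their sum is 1542.
take 987 (≤ 1542); 1542 − 987 = 555
take 377 (≤ 555); 555 − 377 = 178
take 144 (≤ 178); 178 − 144 = 34
take 34 (≤ 34); 34 − 34 = 0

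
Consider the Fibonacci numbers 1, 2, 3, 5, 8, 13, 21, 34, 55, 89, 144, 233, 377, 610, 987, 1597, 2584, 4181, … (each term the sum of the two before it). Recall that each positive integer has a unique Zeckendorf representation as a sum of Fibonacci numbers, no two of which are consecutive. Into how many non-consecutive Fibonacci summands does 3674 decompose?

5

3674 − 2584 = 1090
1090 − 987 = 103
103 − 89 = 14
14 − 13 = 1
1 − 1 = 0
3674 = 2584 + 987 + 89 + 13 + 1, which has 5 terms.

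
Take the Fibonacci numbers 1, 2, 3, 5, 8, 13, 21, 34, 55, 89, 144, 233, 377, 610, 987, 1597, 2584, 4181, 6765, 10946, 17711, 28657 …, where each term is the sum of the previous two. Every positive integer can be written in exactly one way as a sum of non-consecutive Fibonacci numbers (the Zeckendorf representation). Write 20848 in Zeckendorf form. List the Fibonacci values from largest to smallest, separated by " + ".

17711 + 2584 + 377 + 144 + 21 + 8 + 3

take 17711 (≤ 20848); 20848 − 17711 = 3137
take 2584 (≤ 3137); 3137 − 2584 = 553
take 377 (≤ 553); 553 − 377 = 176
take 144 (≤ 176); 176 − 144 = 32
take 21 (≤ 32); 32 − 21 = 11
take 8 (≤ 11); 11 − 8 = 3
take 3 (≤ 3); 3 − 3 = 0
So 20848 = 17711 + 2584 + 377 + 144 + 21 + 8 + 3, with no two terms consecutive in the sequence.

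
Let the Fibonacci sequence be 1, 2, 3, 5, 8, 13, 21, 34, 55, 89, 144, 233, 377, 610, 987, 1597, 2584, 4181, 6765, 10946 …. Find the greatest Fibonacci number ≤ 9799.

6765 ≤ 9799 < 10946, so the largest Fibonacci number not exceeding 9799 is 6765.

6765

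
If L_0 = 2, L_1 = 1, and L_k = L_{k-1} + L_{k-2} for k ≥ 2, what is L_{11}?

199

Iterating the recurrence up to L_{6} = 18 and L_{5} = 11:
L_{7} = L_{6} + L_{5} = 18 + 11 = 29
L_{8} = L_{7} + L_{6} = 29 + 18 = 47
L_{9} = L_{8} + L_{7} = 47 + 29 = 76
L_{10} = L_{9} + L_{8} = 76 + 47 = 123
L_{11} = L_{10} + L_{9} = 123 + 76 = 199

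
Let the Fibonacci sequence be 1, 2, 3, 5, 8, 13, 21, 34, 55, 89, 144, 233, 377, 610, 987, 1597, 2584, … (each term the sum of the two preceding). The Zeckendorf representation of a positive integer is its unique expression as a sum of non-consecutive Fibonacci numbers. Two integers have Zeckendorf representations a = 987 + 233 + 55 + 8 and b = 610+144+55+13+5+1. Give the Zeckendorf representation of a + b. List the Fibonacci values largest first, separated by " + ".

1597 + 377 + 89 + 34 + 13 + 1

The two numbers are 1283 and 828, so their sum is 2111.
Greedy algorithm:
subtract 1597 from 2111: 514 remains
subtract 377 from 514: 137 remains
subtract 89 from 137: 48 remains
subtract 34 from 48: 14 remains
subtract 13 from 14: 1 remains
subtract 1 from 1: 0 remains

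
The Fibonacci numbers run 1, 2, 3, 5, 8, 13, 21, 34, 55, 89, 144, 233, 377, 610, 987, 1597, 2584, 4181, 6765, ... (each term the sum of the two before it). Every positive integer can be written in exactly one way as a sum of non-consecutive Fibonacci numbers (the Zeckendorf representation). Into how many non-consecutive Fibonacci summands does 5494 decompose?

6

largest Fibonacci ≤ 5494 is 4181; 5494 − 4181 = 1313
largest Fibonacci ≤ 1313 is 987; 1313 − 987 = 326
largest Fibonacci ≤ 326 is 233; 326 − 233 = 93
largest Fibonacci ≤ 93 is 89; 93 − 89 = 4
largest Fibonacci ≤ 4 is 3; 4 − 3 = 1
largest Fibonacci ≤ 1 is 1; 1 − 1 = 0
5494 = 4181 + 987 + 233 + 89 + 3 + 1, which has 6 terms.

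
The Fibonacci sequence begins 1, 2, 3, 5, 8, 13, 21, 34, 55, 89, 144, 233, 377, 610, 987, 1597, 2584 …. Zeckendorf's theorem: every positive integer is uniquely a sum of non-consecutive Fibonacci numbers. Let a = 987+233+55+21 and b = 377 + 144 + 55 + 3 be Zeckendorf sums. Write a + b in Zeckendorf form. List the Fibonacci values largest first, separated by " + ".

The two numbers are 1296 and 579, so their sum is 1875.
Greedily peel off the largest Fibonacci term at each step:
take 1597 (≤ 1875); 1875 − 1597 = 278
take 233 (≤ 278); 278 − 233 = 45
take 34 (≤ 45); 45 − 34 = 11
take 8 (≤ 11); 11 − 8 = 3
take 3 (≤ 3); 3 − 3 = 0

1597 + 233 + 34 + 8 + 3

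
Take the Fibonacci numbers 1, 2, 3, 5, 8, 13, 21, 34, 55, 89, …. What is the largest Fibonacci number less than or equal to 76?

55 ≤ 76 < 89, so the largest Fibonacci number not exceeding 76 is 55.

55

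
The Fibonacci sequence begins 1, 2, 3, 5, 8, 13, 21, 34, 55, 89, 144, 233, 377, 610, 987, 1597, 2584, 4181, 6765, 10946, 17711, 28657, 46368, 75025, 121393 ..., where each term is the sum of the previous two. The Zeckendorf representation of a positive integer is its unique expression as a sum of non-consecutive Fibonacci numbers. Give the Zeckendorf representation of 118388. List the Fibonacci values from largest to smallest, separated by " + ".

Repeatedly subtract the largest Fibonacci number that fits:
118388: greatest Fibonacci not exceeding it is 75025, leaving 43363
43363: greatest Fibonacci not exceeding it is 28657, leaving 14706
14706: greatest Fibonacci not exceeding it is 10946, leaving 3760
3760: greatest Fibonacci not exceeding it is 2584, leaving 1176
1176: greatest Fibonacci not exceeding it is 987, leaving 189
189: greatest Fibonacci not exceeding it is 144, leaving 45
45: greatest Fibonacci not exceeding it is 34, leaving 11
11: greatest Fibonacci not exceeding it is 8, leaving 3
3: greatest Fibonacci not exceeding it is 3, leaving 0
So 118388 = 75025 + 28657 + 10946 + 2584 + 987 + 144 + 34 + 8 + 3, with no two terms consecutive in the sequence.

75025 + 28657 + 10946 + 2584 + 987 + 144 + 34 + 8 + 3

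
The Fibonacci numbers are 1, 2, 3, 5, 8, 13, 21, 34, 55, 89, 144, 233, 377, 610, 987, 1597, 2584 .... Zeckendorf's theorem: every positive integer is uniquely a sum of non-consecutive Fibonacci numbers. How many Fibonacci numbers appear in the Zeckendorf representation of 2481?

Greedily peel off the largest Fibonacci term at each step:
1597 ≤ 2481 < 2584, so take 1597; remainder 884
610 ≤ 884 < 987, so take 610; remainder 274
233 ≤ 274 < 377, so take 233; remainder 41
34 ≤ 41 < 55, so take 34; remainder 7
5 ≤ 7 < 8, so take 5; remainder 2
2 ≤ 2 < 3, so take 2; remainder 0
2481 = 1597 + 610 + 233 + 34 + 5 + 2, which has 6 terms.

6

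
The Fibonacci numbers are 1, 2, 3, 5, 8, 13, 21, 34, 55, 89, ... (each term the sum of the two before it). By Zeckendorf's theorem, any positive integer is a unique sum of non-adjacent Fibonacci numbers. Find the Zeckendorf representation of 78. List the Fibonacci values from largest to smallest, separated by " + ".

55 + 21 + 2

78: greatest Fibonacci not exceeding it is 55, leaving 23
23: greatest Fibonacci not exceeding it is 21, leaving 2
2: greatest Fibonacci not exceeding it is 2, leaving 0
So 78 = 55 + 21 + 2, with no two terms consecutive in the sequence.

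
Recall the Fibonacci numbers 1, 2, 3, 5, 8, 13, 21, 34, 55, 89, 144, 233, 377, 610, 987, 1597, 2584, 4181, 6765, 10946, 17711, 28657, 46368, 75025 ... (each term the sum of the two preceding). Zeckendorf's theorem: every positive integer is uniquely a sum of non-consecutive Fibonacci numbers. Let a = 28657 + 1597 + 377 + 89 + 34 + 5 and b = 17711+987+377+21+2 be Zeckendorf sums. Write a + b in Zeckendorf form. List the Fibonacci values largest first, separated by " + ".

46368 + 2584 + 610 + 233 + 55 + 5 + 2

The two numbers are 30759 and 19098, so their sum is 49857.
Greedily peel off the largest Fibonacci term at each step:
take 46368 (≤ 49857); 49857 − 46368 = 3489
take 2584 (≤ 3489); 3489 − 2584 = 905
take 610 (≤ 905); 905 − 610 = 295
take 233 (≤ 295); 295 − 233 = 62
take 55 (≤ 62); 62 − 55 = 7
take 5 (≤ 7); 7 − 5 = 2
take 2 (≤ 2); 2 − 2 = 0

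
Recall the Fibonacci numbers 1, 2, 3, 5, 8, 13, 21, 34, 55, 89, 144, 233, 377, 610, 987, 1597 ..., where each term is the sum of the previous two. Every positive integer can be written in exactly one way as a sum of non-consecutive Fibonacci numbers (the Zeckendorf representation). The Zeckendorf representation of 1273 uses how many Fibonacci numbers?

6

Repeatedly subtract the largest Fibonacci number that fits:
1273: greatest Fibonacci not exceeding it is 987, leaving 286
286: greatest Fibonacci not exceeding it is 233, leaving 53
53: greatest Fibonacci not exceeding it is 34, leaving 19
19: greatest Fibonacci not exceeding it is 13, leaving 6
6: greatest Fibonacci not exceeding it is 5, leaving 1
1: greatest Fibonacci not exceeding it is 1, leaving 0
1273 = 987 + 233 + 34 + 13 + 5 + 1, which has 6 terms.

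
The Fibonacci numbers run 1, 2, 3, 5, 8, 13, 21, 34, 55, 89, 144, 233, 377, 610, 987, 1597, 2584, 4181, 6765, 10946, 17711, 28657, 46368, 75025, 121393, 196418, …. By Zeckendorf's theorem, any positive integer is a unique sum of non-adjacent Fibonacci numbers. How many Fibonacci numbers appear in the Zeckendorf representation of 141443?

8

Repeatedly subtract the largest Fibonacci number that fits:
141443: greatest Fibonacci not exceeding it is 121393, leaving 20050
20050: greatest Fibonacci not exceeding it is 17711, leaving 2339
2339: greatest Fibonacci not exceeding it is 1597, leaving 742
742: greatest Fibonacci not exceeding it is 610, leaving 132
132: greatest Fibonacci not exceeding it is 89, leaving 43
43: greatest Fibonacci not exceeding it is 34, leaving 9
9: greatest Fibonacci not exceeding it is 8, leaving 1
1: greatest Fibonacci not exceeding it is 1, leaving 0
141443 = 121393 + 17711 + 1597 + 610 + 89 + 34 + 8 + 1, which has 8 terms.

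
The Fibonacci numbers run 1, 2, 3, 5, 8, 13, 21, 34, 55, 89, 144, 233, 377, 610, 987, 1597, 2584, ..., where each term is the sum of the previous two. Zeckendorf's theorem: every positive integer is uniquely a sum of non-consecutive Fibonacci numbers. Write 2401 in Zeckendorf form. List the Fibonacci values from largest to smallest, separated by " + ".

1597 + 610 + 144 + 34 + 13 + 3

Repeatedly subtract the largest Fibonacci number that fits:
take 1597 (≤ 2401); 2401 − 1597 = 804
take 610 (≤ 804); 804 − 610 = 194
take 144 (≤ 194); 194 − 144 = 50
take 34 (≤ 50); 50 − 34 = 16
take 13 (≤ 16); 16 − 13 = 3
take 3 (≤ 3); 3 − 3 = 0
So 2401 = 1597 + 610 + 144 + 34 + 13 + 3, with no two terms consecutive in the sequence.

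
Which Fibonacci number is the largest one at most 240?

233

233 ≤ 240 < 377, so the largest Fibonacci number not exceeding 240 is 233.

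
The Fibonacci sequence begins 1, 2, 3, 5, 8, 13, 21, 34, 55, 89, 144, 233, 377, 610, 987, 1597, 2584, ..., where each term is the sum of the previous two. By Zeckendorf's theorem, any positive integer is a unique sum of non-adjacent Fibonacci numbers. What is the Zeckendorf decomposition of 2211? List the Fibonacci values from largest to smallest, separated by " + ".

Greedy algorithm:
subtract 1597 from 2211: 614 remains
subtract 610 from 614: 4 remains
subtract 3 from 4: 1 remains
subtract 1 from 1: 0 remains
So 2211 = 1597 + 610 + 3 + 1, with no two terms consecutive in the sequence.

1597 + 610 + 3 + 1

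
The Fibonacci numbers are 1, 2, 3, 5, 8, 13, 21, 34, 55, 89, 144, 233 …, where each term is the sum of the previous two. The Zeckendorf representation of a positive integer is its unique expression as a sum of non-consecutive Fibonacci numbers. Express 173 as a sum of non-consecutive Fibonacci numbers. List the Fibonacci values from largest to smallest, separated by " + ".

173 − 144 = 29
29 − 21 = 8
8 − 8 = 0
So 173 = 144 + 21 + 8, with no two terms consecutive in the sequence.

144 + 21 + 8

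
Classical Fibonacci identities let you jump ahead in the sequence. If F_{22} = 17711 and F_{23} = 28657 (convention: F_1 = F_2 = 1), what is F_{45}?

By F_{2k+1} = F_k² + F_{k+1}²: F_{45} = 17711² + 28657² = 313679521 + 821223649 = 1134903170.

1134903170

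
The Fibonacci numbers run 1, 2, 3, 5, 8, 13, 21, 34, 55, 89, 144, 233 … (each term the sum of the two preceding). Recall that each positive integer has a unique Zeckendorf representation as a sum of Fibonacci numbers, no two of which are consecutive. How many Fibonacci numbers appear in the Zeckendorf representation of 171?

4

Greedy algorithm:
subtract 144 from 171: 27 remains
subtract 21 from 27: 6 remains
subtract 5 from 6: 1 remains
subtract 1 from 1: 0 remains
171 = 144 + 21 + 5 + 1, which has 4 terms.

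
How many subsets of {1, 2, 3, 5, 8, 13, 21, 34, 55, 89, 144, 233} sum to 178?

8

Starting from the Zeckendorf form and repeatedly splitting a term F_k into F_{k−1} + F_{k−2} (when neither is already used) reaches every representation.
178 = 144+34 = 144+21+13 = 89+55+34 = … (5 more), for 8 in all.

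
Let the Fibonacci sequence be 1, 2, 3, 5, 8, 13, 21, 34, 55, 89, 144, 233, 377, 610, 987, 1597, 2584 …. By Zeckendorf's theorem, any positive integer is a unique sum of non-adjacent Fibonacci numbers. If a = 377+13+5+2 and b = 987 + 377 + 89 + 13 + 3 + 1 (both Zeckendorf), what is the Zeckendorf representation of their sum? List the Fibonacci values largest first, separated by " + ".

The two numbers are 397 and 1470, so their sum is 1867.
Greedily peel off the largest Fibonacci term at each step:
1867: greatest Fibonacci not exceeding it is 1597, leaving 270
270: greatest Fibonacci not exceeding it is 233, leaving 37
37: greatest Fibonacci not exceeding it is 34, leaving 3
3: greatest Fibonacci not exceeding it is 3, leaving 0

1597 + 233 + 34 + 3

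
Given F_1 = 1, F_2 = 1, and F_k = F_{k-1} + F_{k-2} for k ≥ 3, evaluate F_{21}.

Iterating the recurrence up to F_{16} = 987 and F_{15} = 610:
F_{17} = F_{16} + F_{15} = 987 + 610 = 1597
F_{18} = F_{17} + F_{16} = 1597 + 987 = 2584
F_{19} = F_{18} + F_{17} = 2584 + 1597 = 4181
F_{20} = F_{19} + F_{18} = 4181 + 2584 = 6765
F_{21} = F_{20} + F_{19} = 6765 + 4181 = 10946

10946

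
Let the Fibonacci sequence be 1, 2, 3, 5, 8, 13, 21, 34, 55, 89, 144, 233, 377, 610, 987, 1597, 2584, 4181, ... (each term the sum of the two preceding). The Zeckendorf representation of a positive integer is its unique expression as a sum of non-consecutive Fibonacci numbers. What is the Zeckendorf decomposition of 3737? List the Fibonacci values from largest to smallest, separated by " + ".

2584 + 987 + 144 + 21 + 1

subtract 2584 from 3737: 1153 remains
subtract 987 from 1153: 166 remains
subtract 144 from 166: 22 remains
subtract 21 from 22: 1 remains
subtract 1 from 1: 0 remains
So 3737 = 2584 + 987 + 144 + 21 + 1, with no two terms consecutive in the sequence.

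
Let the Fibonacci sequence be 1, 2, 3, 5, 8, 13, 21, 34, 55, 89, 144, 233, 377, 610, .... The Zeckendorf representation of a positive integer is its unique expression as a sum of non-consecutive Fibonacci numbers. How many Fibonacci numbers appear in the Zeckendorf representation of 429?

Greedy algorithm:
subtract 377 from 429: 52 remains
subtract 34 from 52: 18 remains
subtract 13 from 18: 5 remains
subtract 5 from 5: 0 remains
429 = 377 + 34 + 13 + 5, which has 4 terms.

4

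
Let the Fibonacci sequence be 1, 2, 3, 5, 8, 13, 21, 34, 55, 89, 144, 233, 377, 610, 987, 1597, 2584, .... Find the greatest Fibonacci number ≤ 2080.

1597

1597 ≤ 2080 < 2584, so the largest Fibonacci number not exceeding 2080 is 1597.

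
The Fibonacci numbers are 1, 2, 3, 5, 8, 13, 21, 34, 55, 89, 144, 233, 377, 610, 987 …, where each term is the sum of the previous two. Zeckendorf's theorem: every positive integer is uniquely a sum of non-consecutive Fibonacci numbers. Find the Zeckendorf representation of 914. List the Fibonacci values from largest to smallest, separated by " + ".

subtract 610 from 914: 304 remains
subtract 233 from 304: 71 remains
subtract 55 from 71: 16 remains
subtract 13 from 16: 3 remains
subtract 3 from 3: 0 remains
So 914 = 610 + 233 + 55 + 13 + 3, with no two terms consecutive in the sequence.

610 + 233 + 55 + 13 + 3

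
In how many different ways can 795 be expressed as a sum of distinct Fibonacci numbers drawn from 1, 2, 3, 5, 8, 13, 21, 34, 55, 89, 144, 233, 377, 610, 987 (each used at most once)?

Starting from the Zeckendorf form and repeatedly splitting a term F_k into F_{k−1} + F_{k−2} (when neither is already used) reaches every representation.
795 = 610+144+34+5+2 = 610+144+21+13+5+2 = 610+89+55+34+5+2 = … (5 more), for 8 in all.

8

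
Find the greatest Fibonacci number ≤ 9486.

6765 ≤ 9486 < 10946, so the largest Fibonacci number not exceeding 9486 is 6765.

6765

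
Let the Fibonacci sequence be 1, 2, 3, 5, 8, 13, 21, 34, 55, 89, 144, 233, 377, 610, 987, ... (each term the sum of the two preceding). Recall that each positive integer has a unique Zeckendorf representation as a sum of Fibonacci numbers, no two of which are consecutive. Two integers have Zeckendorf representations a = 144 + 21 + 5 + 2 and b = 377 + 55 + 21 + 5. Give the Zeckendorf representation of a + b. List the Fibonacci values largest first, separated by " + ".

The two numbers are 172 and 458, so their sum is 630.
610 ≤ 630 < 987, so take 610; remainder 20
13 ≤ 20 < 21, so take 13; remainder 7
5 ≤ 7 < 8, so take 5; remainder 2
2 ≤ 2 < 3, so take 2; remainder 0

610 + 13 + 5 + 2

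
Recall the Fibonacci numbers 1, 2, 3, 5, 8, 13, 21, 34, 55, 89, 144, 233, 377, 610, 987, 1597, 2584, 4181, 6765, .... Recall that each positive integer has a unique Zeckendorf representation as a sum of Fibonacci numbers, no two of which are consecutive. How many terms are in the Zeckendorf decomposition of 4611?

Greedy algorithm:
subtract 4181 from 4611: 430 remains
subtract 377 from 430: 53 remains
subtract 34 from 53: 19 remains
subtract 13 from 19: 6 remains
subtract 5 from 6: 1 remains
subtract 1 from 1: 0 remains
4611 = 4181 + 377 + 34 + 13 + 5 + 1, which has 6 terms.

6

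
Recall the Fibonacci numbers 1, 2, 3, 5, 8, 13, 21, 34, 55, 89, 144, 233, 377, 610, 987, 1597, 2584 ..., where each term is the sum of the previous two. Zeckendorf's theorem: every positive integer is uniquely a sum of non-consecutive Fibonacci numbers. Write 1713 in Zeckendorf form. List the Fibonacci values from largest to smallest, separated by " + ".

1597 + 89 + 21 + 5 + 1

Repeatedly subtract the largest Fibonacci number that fits:
take 1597 (≤ 1713); 1713 − 1597 = 116
take 89 (≤ 116); 116 − 89 = 27
take 21 (≤ 27); 27 − 21 = 6
take 5 (≤ 6); 6 − 5 = 1
take 1 (≤ 1); 1 − 1 = 0
So 1713 = 1597 + 89 + 21 + 5 + 1, with no two terms consecutive in the sequence.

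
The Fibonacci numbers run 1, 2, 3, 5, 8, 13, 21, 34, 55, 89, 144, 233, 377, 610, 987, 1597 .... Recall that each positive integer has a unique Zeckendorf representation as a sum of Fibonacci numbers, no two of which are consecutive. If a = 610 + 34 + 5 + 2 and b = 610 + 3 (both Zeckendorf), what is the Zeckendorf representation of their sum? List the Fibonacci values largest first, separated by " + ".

The two numbers are 651 and 613, so their sum is 1264.
1264 − 987 = 277
277 − 233 = 44
44 − 34 = 10
10 − 8 = 2
2 − 2 = 0

987 + 233 + 34 + 8 + 2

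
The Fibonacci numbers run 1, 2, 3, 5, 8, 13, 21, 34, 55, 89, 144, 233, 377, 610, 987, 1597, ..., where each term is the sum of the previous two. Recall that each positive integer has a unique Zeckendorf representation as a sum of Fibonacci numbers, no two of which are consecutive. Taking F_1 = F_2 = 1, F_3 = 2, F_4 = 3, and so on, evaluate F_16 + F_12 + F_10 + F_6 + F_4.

F_16 + F_12 + F_10 + F_6 + F_4 = 987 + 144 + 55 + 8 + 3 = 1197.

1197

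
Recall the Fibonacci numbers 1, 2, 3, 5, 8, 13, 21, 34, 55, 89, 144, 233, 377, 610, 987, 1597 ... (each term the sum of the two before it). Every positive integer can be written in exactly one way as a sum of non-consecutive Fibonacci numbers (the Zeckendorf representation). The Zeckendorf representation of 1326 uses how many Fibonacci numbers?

take 987 (≤ 1326); 1326 − 987 = 339
take 233 (≤ 339); 339 − 233 = 106
take 89 (≤ 106); 106 − 89 = 17
take 13 (≤ 17); 17 − 13 = 4
take 3 (≤ 4); 4 − 3 = 1
take 1 (≤ 1); 1 − 1 = 0
1326 = 987 + 233 + 89 + 13 + 3 + 1, which has 6 terms.

6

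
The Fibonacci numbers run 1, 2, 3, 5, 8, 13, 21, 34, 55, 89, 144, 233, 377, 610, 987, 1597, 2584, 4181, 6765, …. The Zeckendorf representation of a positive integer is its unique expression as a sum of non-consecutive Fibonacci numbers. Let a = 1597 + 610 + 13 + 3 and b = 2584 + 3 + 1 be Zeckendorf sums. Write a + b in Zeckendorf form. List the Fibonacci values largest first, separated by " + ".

The two numbers are 2223 and 2588, so their sum is 4811.
4811 − 4181 = 630
630 − 610 = 20
20 − 13 = 7
7 − 5 = 2
2 − 2 = 0

4181 + 610 + 13 + 5 + 2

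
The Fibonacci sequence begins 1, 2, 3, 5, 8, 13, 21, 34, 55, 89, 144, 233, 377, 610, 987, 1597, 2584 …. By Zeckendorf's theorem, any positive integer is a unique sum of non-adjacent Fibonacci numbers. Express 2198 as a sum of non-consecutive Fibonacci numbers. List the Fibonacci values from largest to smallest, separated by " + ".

Greedy algorithm:
2198: greatest Fibonacci not exceeding it is 1597, leaving 601
601: greatest Fibonacci not exceeding it is 377, leaving 224
224: greatest Fibonacci not exceeding it is 144, leaving 80
80: greatest Fibonacci not exceeding it is 55, leaving 25
25: greatest Fibonacci not exceeding it is 21, leaving 4
4: greatest Fibonacci not exceeding it is 3, leaving 1
1: greatest Fibonacci not exceeding it is 1, leaving 0
So 2198 = 1597 + 377 + 144 + 55 + 21 + 3 + 1, with no two terms consecutive in the sequence.

1597 + 377 + 144 + 55 + 21 + 3 + 1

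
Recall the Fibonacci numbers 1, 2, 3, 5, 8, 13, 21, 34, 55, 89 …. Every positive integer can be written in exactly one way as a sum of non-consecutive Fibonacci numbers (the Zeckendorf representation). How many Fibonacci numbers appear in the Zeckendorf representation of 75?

take 55 (≤ 75); 75 − 55 = 20
take 13 (≤ 20); 20 − 13 = 7
take 5 (≤ 7); 7 − 5 = 2
take 2 (≤ 2); 2 − 2 = 0
75 = 55 + 13 + 5 + 2, which has 4 terms.

4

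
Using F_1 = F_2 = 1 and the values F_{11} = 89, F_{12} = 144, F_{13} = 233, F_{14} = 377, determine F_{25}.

By the addition formula F_{m+n} = F_m F_{n+1} + F_{m−1} F_n with m=12, n=13: F_{25} = 144·377 + 89·233 = 54288 + 20737 = 75025.

75025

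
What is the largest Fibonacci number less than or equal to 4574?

4181

4181 ≤ 4574 < 6765, so the largest Fibonacci number not exceeding 4574 is 4181.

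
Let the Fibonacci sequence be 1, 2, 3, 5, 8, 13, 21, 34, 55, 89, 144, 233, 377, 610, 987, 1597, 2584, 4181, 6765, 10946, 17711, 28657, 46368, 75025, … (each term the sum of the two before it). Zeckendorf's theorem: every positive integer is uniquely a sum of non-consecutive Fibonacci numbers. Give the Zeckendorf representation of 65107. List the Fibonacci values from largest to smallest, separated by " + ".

Greedy algorithm:
65107 − 46368 = 18739
18739 − 17711 = 1028
1028 − 987 = 41
41 − 34 = 7
7 − 5 = 2
2 − 2 = 0
So 65107 = 46368 + 17711 + 987 + 34 + 5 + 2, with no two terms consecutive in the sequence.

46368 + 17711 + 987 + 34 + 5 + 2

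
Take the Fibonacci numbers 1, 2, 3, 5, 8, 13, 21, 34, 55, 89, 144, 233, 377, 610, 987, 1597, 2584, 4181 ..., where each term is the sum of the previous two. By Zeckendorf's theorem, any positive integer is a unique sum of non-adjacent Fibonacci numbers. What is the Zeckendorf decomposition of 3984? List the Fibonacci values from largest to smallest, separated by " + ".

Repeatedly subtract the largest Fibonacci number that fits:
3984 − 2584 = 1400
1400 − 987 = 413
413 − 377 = 36
36 − 34 = 2
2 − 2 = 0
So 3984 = 2584 + 987 + 377 + 34 + 2, with no two terms consecutive in the sequence.

2584 + 987 + 377 + 34 + 2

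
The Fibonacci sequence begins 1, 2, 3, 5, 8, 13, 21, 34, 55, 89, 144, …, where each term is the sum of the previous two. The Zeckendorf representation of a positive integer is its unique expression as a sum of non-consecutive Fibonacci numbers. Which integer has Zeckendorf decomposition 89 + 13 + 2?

104

89 + 13 + 2 = 104.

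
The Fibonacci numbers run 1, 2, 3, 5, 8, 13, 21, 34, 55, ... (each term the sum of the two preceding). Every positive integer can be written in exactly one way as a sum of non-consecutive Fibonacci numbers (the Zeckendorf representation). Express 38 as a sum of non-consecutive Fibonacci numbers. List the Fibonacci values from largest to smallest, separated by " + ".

Repeatedly subtract the largest Fibonacci number that fits:
38: greatest Fibonacci not exceeding it is 34, leaving 4
4: greatest Fibonacci not exceeding it is 3, leaving 1
1: greatest Fibonacci not exceeding it is 1, leaving 0
So 38 = 34 + 3 + 1, with no two terms consecutive in the sequence.

34 + 3 + 1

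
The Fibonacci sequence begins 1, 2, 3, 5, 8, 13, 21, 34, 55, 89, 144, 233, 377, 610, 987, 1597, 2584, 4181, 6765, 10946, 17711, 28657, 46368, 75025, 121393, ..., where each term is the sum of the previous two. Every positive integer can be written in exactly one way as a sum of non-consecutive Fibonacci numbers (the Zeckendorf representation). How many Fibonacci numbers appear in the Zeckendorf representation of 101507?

Greedily peel off the largest Fibonacci term at each step:
subtract 75025 from 101507: 26482 remains
subtract 17711 from 26482: 8771 remains
subtract 6765 from 8771: 2006 remains
subtract 1597 from 2006: 409 remains
subtract 377 from 409: 32 remains
subtract 21 from 32: 11 remains
subtract 8 from 11: 3 remains
subtract 3 from 3: 0 remains
101507 = 75025 + 17711 + 6765 + 1597 + 377 + 21 + 8 + 3, which has 8 terms.

8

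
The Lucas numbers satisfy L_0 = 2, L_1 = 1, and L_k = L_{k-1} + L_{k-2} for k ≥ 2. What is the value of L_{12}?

Iterating the recurrence up to L_{5} = 11 and L_{4} = 7:
L_{6} = L_{5} + L_{4} = 11 + 7 = 18
L_{7} = L_{6} + L_{5} = 18 + 11 = 29
L_{8} = L_{7} + L_{6} = 29 + 18 = 47
L_{9} = L_{8} + L_{7} = 47 + 29 = 76
L_{10} = L_{9} + L_{8} = 76 + 47 = 123
L_{11} = L_{10} + L_{9} = 123 + 76 = 199
L_{12} = L_{11} + L_{10} = 199 + 123 = 322

322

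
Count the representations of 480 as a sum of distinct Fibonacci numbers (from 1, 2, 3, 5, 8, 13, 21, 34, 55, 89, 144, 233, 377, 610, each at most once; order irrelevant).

16

Each representation comes from the Zeckendorf form by replacing some F_k with F_{k−1} + F_{k−2} where possible.
480 = 377+89+13+1 = 377+89+8+5+1 = 377+55+34+13+1 = 233+144+89+13+1 = … (12 more), for 16 in all.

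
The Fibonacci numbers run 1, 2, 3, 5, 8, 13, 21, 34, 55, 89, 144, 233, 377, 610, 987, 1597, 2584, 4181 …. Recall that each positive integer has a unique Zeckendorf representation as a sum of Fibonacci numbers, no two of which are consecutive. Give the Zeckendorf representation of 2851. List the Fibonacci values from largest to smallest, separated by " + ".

2584 + 233 + 34

Greedily peel off the largest Fibonacci term at each step:
2851: greatest Fibonacci not exceeding it is 2584, leaving 267
267: greatest Fibonacci not exceeding it is 233, leaving 34
34: greatest Fibonacci not exceeding it is 34, leaving 0
So 2851 = 2584 + 233 + 34, with no two terms consecutive in the sequence.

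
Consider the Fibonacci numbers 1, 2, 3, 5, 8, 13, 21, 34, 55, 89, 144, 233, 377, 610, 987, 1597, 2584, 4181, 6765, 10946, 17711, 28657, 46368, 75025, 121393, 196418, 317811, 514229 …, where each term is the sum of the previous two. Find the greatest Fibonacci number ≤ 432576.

317811 ≤ 432576 < 514229, so the largest Fibonacci number not exceeding 432576 is 317811.

317811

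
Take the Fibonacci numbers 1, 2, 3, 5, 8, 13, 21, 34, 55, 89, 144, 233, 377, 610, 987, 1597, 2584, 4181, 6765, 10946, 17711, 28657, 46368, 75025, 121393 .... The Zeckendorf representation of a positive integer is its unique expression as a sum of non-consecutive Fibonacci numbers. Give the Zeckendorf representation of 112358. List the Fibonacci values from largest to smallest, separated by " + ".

Repeatedly subtract the largest Fibonacci number that fits:
112358 − 75025 = 37333
37333 − 28657 = 8676
8676 − 6765 = 1911
1911 − 1597 = 314
314 − 233 = 81
81 − 55 = 26
26 − 21 = 5
5 − 5 = 0
So 112358 = 75025 + 28657 + 6765 + 1597 + 233 + 55 + 21 + 5, with no two terms consecutive in the sequence.

75025 + 28657 + 6765 + 1597 + 233 + 55 + 21 + 5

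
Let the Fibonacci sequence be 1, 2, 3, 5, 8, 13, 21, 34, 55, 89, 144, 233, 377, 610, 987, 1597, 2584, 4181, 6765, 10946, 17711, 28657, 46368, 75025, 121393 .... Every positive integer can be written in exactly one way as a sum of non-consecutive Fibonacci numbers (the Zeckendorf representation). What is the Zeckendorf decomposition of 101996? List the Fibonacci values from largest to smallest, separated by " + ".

75025 + 17711 + 6765 + 1597 + 610 + 233 + 55

largest Fibonacci ≤ 101996 is 75025; 101996 − 75025 = 26971
largest Fibonacci ≤ 26971 is 17711; 26971 − 17711 = 9260
largest Fibonacci ≤ 9260 is 6765; 9260 − 6765 = 2495
largest Fibonacci ≤ 2495 is 1597; 2495 − 1597 = 898
largest Fibonacci ≤ 898 is 610; 898 − 610 = 288
largest Fibonacci ≤ 288 is 233; 288 − 233 = 55
largest Fibonacci ≤ 55 is 55; 55 − 55 = 0
So 101996 = 75025 + 17711 + 6765 + 1597 + 610 + 233 + 55, with no two terms consecutive in the sequence.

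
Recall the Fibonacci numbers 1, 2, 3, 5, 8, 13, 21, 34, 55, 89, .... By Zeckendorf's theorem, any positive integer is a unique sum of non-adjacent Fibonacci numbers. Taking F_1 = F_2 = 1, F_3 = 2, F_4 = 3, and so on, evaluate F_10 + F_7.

68

F_10 + F_7 = 55 + 13 = 68.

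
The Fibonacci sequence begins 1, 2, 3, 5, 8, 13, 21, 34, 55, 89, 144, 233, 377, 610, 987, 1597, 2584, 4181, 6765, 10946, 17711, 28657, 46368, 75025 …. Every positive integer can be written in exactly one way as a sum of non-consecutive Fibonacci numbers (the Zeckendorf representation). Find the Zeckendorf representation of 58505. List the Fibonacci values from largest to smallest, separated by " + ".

Repeatedly subtract the largest Fibonacci number that fits:
58505: greatest Fibonacci not exceeding it is 46368, leaving 12137
12137: greatest Fibonacci not exceeding it is 10946, leaving 1191
1191: greatest Fibonacci not exceeding it is 987, leaving 204
204: greatest Fibonacci not exceeding it is 144, leaving 60
60: greatest Fibonacci not exceeding it is 55, leaving 5
5: greatest Fibonacci not exceeding it is 5, leaving 0
So 58505 = 46368 + 10946 + 987 + 144 + 55 + 5, with no two terms consecutive in the sequence.

46368 + 10946 + 987 + 144 + 55 + 5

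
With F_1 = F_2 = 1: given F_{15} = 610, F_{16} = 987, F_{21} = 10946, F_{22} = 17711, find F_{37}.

24157817

By the addition formula F_{m+n} = F_m F_{n+1} + F_{m−1} F_n with m=16, n=21: F_{37} = 987·17711 + 610·10946 = 17480757 + 6677060 = 24157817.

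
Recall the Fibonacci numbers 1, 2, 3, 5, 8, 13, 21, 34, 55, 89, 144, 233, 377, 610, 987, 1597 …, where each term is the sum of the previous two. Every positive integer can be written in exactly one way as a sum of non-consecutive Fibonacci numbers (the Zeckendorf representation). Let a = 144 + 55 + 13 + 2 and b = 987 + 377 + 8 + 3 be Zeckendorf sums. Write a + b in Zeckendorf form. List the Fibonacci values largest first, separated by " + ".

987 + 377 + 144 + 55 + 21 + 5

The two numbers are 214 and 1375, so their sum is 1589.
Greedy algorithm:
largest Fibonacci ≤ 1589 is 987; 1589 − 987 = 602
largest Fibonacci ≤ 602 is 377; 602 − 377 = 225
largest Fibonacci ≤ 225 is 144; 225 − 144 = 81
largest Fibonacci ≤ 81 is 55; 81 − 55 = 26
largest Fibonacci ≤ 26 is 21; 26 − 21 = 5
largest Fibonacci ≤ 5 is 5; 5 − 5 = 0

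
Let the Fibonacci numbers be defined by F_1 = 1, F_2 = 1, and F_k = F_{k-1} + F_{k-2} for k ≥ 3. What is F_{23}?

28657

Iterating the recurrence up to F_{15} = 610 and F_{14} = 377:
F_{16} = F_{15} + F_{14} = 610 + 377 = 987
F_{17} = F_{16} + F_{15} = 987 + 610 = 1597
F_{18} = F_{17} + F_{16} = 1597 + 987 = 2584
F_{19} = F_{18} + F_{17} = 2584 + 1597 = 4181
F_{20} = F_{19} + F_{18} = 4181 + 2584 = 6765
F_{21} = F_{20} + F_{19} = 6765 + 4181 = 10946
F_{22} = F_{21} + F_{20} = 10946 + 6765 = 17711
F_{23} = F_{22} + F_{21} = 17711 + 10946 = 28657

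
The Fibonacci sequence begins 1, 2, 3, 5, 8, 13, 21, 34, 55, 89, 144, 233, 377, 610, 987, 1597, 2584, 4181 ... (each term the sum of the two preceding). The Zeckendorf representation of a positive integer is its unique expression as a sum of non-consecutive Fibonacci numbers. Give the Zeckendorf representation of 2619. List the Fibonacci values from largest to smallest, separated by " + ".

2584 + 34 + 1

Greedily peel off the largest Fibonacci term at each step:
take 2584 (≤ 2619); 2619 − 2584 = 35
take 34 (≤ 35); 35 − 34 = 1
take 1 (≤ 1); 1 − 1 = 0
So 2619 = 2584 + 34 + 1, with no two terms consecutive in the sequence.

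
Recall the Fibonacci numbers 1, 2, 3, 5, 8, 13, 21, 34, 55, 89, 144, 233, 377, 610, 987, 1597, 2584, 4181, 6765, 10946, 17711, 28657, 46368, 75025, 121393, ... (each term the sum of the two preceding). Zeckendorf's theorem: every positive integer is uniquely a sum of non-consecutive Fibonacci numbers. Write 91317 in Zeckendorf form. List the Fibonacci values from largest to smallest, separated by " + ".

75025 + 10946 + 4181 + 987 + 144 + 34

Greedy algorithm:
75025 ≤ 91317 < 121393, so take 75025; remainder 16292
10946 ≤ 16292 < 17711, so take 10946; remainder 5346
4181 ≤ 5346 < 6765, so take 4181; remainder 1165
987 ≤ 1165 < 1597, so take 987; remainder 178
144 ≤ 178 < 233, so take 144; remainder 34
34 ≤ 34 < 55, so take 34; remainder 0
So 91317 = 75025 + 10946 + 4181 + 987 + 144 + 34, with no two terms consecutive in the sequence.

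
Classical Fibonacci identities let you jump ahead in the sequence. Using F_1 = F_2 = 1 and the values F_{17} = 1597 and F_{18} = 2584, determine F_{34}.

5702887

By the doubling identity F_{2k} = F_k(2F_{k+1} − F_k): F_{34} = 1597·(2·2584 − 1597) = 1597·3571 = 5702887.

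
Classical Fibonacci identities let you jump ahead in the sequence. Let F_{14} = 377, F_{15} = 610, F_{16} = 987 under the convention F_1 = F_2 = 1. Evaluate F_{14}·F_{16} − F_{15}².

-1

377·987 − 610² = 372099 − 372100 = -1. (Cassini's identity: F_{k−1}F_{k+1} − F_k² = (−1)^k.)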